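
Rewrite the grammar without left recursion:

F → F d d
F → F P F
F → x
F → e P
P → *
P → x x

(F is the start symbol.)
F is directly left-recursive. The standard transformation for
  A → A α₁ | ... | A α_m | β₁ | ... | β_n
is
  A  → β₁ A' | ... | β_n A'
  A' → α₁ A' | ... | α_m A' | ε

F → x becomes F → x F'
F → e P becomes F → e P F'
F → F d d becomes F' → d d F'
F → F P F becomes F' → P F F'
Add F' → ε

Productions for other non-terminals are unchanged:
  P → *
  P → x x

Resulting grammar:
F → x F'
F → e P F'
F' → d d F'
F' → P F F'
F' → ε
P → *
P → x x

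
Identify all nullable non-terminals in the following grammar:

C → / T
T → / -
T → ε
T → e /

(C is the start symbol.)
ε-productions: T → ε
So T is immediately nullable.
No further non-terminal can be added: every production for the remaining non-terminals contains a terminal or a non-nullable non-terminal.
Nullable = { 'T' }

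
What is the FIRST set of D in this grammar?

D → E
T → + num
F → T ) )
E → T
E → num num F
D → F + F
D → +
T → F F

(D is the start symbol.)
{ '+', 'num' }

FIRST sets of the other non-terminals involved (by the same procedure, iterated to a fixed point):
  FIRST(E) = { '+', 'num' }
  FIRST(F) = { '+' }

From D → E:
  - E is a non-terminal: add FIRST(E) \ {ε} = { '+', 'num' }
    E is not nullable, so stop
From D → F + F:
  - F is a non-terminal: add FIRST(F) \ {ε} = { '+' }
    F is not nullable, so stop
From D → +:
  - '+' is a terminal: add '+' and stop

Collecting: FIRST(D) = { '+', 'num' }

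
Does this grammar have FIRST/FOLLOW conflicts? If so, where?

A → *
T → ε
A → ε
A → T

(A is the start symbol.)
A FIRST/FOLLOW conflict occurs when a non-terminal N has a nullable alternative N → β (β ⇒* ε) and another alternative N → α with FIRST(α) ∩ FOLLOW(N) ≠ ∅: on such a lookahead the parser cannot decide between expanding α and letting N vanish via β.

Nullable non-terminals: A, T.
FIRST sets used below: FIRST(T) = { ε }

A: nullable alternative(s) A → ε, A → T; FOLLOW(A) = { $ }
  A → *: FIRST \ {ε} = { '*' } — disjoint from FOLLOW(A)
  A → ε: FIRST \ {ε} = { } — disjoint from FOLLOW(A)
  A → T: FIRST \ {ε} = { } — disjoint from FOLLOW(A)
T has a nullable alternative but only one production, so nothing to check.

No FIRST/FOLLOW conflicts found.

Answer: No FIRST/FOLLOW conflicts.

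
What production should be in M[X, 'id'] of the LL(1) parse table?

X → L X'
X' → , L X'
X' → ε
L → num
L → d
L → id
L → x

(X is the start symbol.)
X → L X'

To find M[X, 'id'], we find productions for X where 'id' is in the predict set (PREDICT(N → α) = (FIRST(α) \ {ε}) ∪ (FOLLOW(N) if α ⇒* ε)).

Relevant sets:
  FIRST(L) = { 'd', 'id', 'num', 'x' }

X → L X': PREDICT = { 'd', 'id', 'num', 'x' }
  'id' is in predict set, so this production goes in M[X, 'id']

M[X, 'id'] = X → L X'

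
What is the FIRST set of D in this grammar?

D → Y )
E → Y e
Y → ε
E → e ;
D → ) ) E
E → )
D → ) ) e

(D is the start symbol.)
To compute FIRST(D), examine every production with D on the left-hand side, reading each right-hand side left to right until a non-nullable symbol is reached.

FIRST sets of the other non-terminals involved (by the same procedure, iterated to a fixed point):
  FIRST(Y) = { ε }

From D → Y ):
  - Y is a non-terminal: add FIRST(Y) \ {ε} = { }
    Y is nullable, so continue to the next symbol
  - ')' is a terminal: add ')' and stop
From D → ) ) E:
  - ')' is a terminal: add ')' and stop
From D → ) ) e:
  - ')' is a terminal: add ')' and stop

Collecting: FIRST(D) = { ')' }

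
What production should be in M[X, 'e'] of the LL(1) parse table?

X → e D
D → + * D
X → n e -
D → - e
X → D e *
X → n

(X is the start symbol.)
To find M[X, 'e'], we find productions for X where 'e' is in the predict set (PREDICT(N → α) = (FIRST(α) \ {ε}) ∪ (FOLLOW(N) if α ⇒* ε)).

Relevant sets:
  FIRST(D) = { '+', '-' }

X → e D: PREDICT = { 'e' }
  'e' is in predict set, so this production goes in M[X, 'e']
X → n e -: PREDICT = { 'n' }
X → D e *: PREDICT = { '+', '-' }
X → n: PREDICT = { 'n' }

M[X, 'e'] = X → e D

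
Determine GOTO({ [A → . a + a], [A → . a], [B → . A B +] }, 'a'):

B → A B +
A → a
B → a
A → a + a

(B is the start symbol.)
GOTO(I, 'a') = CLOSURE({ [A → αX.β] : [A → α.Xβ] ∈ I, X = 'a' })

Items with dot before 'a', with the dot advanced:
  [A → . a] → [A → a .]
  [A → . a + a] → [A → a . + a]
Closure adds nothing (no advanced item has the dot before a non-terminal).

GOTO = { [A → a . + a], [A → a .] }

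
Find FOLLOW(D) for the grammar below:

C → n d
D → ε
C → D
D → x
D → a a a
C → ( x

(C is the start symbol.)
{ $ }

To compute FOLLOW(D), find every occurrence of D on a right-hand side N → α D β: add FIRST(β) \ {ε}, and if β is empty or nullable also add FOLLOW(N). Iterate to a fixed point.

In C → D: D is at the end, add FOLLOW(C)

The FOLLOW sets referred to above (computed the same way, to a fixed point):
  FOLLOW(C) = { $ }

Taking the union: FOLLOW(D) = { $ }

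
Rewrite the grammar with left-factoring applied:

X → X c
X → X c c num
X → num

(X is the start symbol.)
X → X c X'
X' → ε
X' → c num
X → num

Left-factoring transforms A → αβ₁ | αβ₂ into A → αA' and A' → β₁ | β₂
(α is the longest common prefix among the alternatives). Repeat until
no nonterminal has two alternatives with a common prefix.

Round 1: X has alternatives sharing prefix 'X c'. Introduce X': X → X c X'
  Add: X' → ε
  Add: X' → c num

No remaining common prefixes — done.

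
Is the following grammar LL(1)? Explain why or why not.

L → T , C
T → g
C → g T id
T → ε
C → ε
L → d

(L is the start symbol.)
Yes, the grammar is LL(1).

A grammar is LL(1) if for each non-terminal N with multiple productions, the predict sets of those productions are pairwise disjoint, where PREDICT(N → α) = (FIRST(α) \ {ε}) ∪ (FOLLOW(N) if α ⇒* ε).

Relevant sets:
  FIRST(T) = { 'g', ε }
  FOLLOW(T) = { ',', 'id' }
  FOLLOW(C) = { $ }

For L:
  PREDICT(L → T ',' C) = { ',', 'g' }
  PREDICT(L → d) = { 'd' }
For T:
  PREDICT(T → g) = { 'g' }
  PREDICT(T → ε) = { ',', 'id' }
For C:
  PREDICT(C → g T id) = { 'g' }
  PREDICT(C → ε) = { $ }

All predict sets are disjoint. The grammar IS LL(1).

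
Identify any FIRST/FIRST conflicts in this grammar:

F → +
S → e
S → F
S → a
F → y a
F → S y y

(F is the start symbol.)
FIRST sets of the non-terminals at (or reachable through a nullable prefix from) the front of some alternative:
  FIRST(S) = { '+', 'a', 'e', 'y' }
  FIRST(F) = { '+', 'a', 'e', 'y' }

Productions for F:
  F → +: FIRST = { '+' }
  F → y a: FIRST = { 'y' }
  F → S y y: FIRST = { '+', 'a', 'e', 'y' }
Productions for S:
  S → e: FIRST = { 'e' }
  S → F: FIRST = { '+', 'a', 'e', 'y' }
  S → a: FIRST = { 'a' }

Conflict for F: F → + and F → S y y
  Overlap: { '+' }
Conflict for F: F → y a and F → S y y
  Overlap: { 'y' }
Conflict for S: S → e and S → F
  Overlap: { 'e' }
Conflict for S: S → F and S → a
  Overlap: { 'a' }

Answer: Yes. F → '+' / F → S y y on { '+' }; F → y a / F → S y y on { 'y' }; S → e / S → F on { 'e' }; S → F / S → a on { 'a' }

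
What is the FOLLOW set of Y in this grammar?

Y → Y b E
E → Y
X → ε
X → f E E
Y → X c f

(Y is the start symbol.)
{ $, 'b', 'c', 'f' }

To compute FOLLOW(Y), find every occurrence of Y on a right-hand side N → α Y β: add FIRST(β) \ {ε}, and if β is empty or nullable also add FOLLOW(N). Iterate to a fixed point.

Y is the start symbol, so $ ∈ FOLLOW(Y).
In Y → Y b E: Y is followed by b E, add FIRST(b E) \ {ε} = { 'b' }
In E → Y: Y is at the end, add FOLLOW(E)

The FOLLOW sets referred to above (computed the same way, to a fixed point):
  FOLLOW(E) = { $, 'b', 'c', 'f' }

Taking the union: FOLLOW(Y) = { $, 'b', 'c', 'f' }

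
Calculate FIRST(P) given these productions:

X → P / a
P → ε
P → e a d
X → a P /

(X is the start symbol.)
To compute FIRST(P), examine every production with P on the left-hand side, reading each right-hand side left to right until a non-nullable symbol is reached.

From P → ε:
  - ε-production, so ε ∈ FIRST(P)
From P → e a d:
  - e is a terminal: add 'e' and stop

Collecting: FIRST(P) = { 'e', ε }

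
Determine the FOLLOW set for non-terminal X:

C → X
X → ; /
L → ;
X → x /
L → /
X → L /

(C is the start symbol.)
{ $ }

In C → X: X is at the end, add FOLLOW(C)

The FOLLOW sets referred to above (computed the same way, to a fixed point):
  FOLLOW(C) = { $ }

Taking the union: FOLLOW(X) = { $ }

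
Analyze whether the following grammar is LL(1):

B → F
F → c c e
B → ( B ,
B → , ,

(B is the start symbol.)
Yes, the grammar is LL(1).

Relevant sets:
  FIRST(F) = { 'c' }

For B:
  PREDICT(B → F) = { 'c' }
  PREDICT(B → '(' B ',') = { '(' }
  PREDICT(B → ',' ',') = { ',' }
F has a single production, so nothing to check there.

All predict sets are disjoint. The grammar IS LL(1).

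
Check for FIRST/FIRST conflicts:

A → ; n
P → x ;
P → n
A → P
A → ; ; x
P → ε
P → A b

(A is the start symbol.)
Yes. A → ';' n / A → P on { ';' }; A → ';' n / A → ';' ';' x on { ';' }; A → P / A → ';' ';' x on { ';' }; P → x ';' / P → A b on { 'x' }; P → n / P → A b on { 'n' }

A FIRST/FIRST conflict occurs when two productions N → α and N → β for the same non-terminal have FIRST(α) ∩ FIRST(β) ≠ ∅ (with ε ∈ FIRST of a nullable right-hand side, so two nullable alternatives also conflict).

FIRST sets of the non-terminals at (or reachable through a nullable prefix from) the front of some alternative:
  FIRST(P) = { ';', 'b', 'n', 'x', ε }
  FIRST(A) = { ';', 'b', 'n', 'x', ε }

Productions for A:
  A → ; n: FIRST = { ';' }
  A → P: FIRST = { ';', 'b', 'n', 'x', ε }
  A → ; ; x: FIRST = { ';' }
Productions for P:
  P → x ;: FIRST = { 'x' }
  P → n: FIRST = { 'n' }
  P → ε: FIRST = { ε }
  P → A b: FIRST = { ';', 'b', 'n', 'x' }

Conflict for A: A → ; n and A → P
  Overlap: { ';' }
Conflict for A: A → ; n and A → ; ; x
  Overlap: { ';' }
Conflict for A: A → P and A → ; ; x
  Overlap: { ';' }
Conflict for P: P → x ; and P → A b
  Overlap: { 'x' }
Conflict for P: P → n and P → A b
  Overlap: { 'n' }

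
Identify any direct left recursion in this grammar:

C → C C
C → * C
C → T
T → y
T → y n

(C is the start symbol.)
C → C C: LEFT RECURSIVE (starts with C)
C → * C: starts with '*'
C → T: starts with T
T → y: starts with y
T → y n: starts with y

The grammar has direct left recursion on: C.

Answer: Yes, C is left-recursive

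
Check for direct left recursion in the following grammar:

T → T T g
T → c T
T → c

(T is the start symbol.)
Yes, T is left-recursive

Direct left recursion occurs when N → N α for some non-terminal N (the right-hand side begins with the left-hand side itself).

T → T T g: LEFT RECURSIVE (starts with T)
T → c T: starts with c
T → c: starts with c

The grammar has direct left recursion on: T.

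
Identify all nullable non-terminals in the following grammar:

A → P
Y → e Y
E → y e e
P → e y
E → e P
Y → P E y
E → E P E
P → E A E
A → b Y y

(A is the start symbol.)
None

There are no ε-productions, so no non-terminal can derive ε.
No non-terminals are nullable.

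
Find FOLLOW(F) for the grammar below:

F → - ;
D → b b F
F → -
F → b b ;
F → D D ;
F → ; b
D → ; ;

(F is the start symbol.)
{ $, ';', 'b' }

To compute FOLLOW(F), find every occurrence of F on a right-hand side N → α F β: add FIRST(β) \ {ε}, and if β is empty or nullable also add FOLLOW(N). Iterate to a fixed point.

F is the start symbol, so $ ∈ FOLLOW(F).
In D → b b F: F is at the end, add FOLLOW(D)

The FOLLOW sets referred to above (computed the same way, to a fixed point):
  FOLLOW(D) = { ';', 'b' }

Taking the union: FOLLOW(F) = { $, ';', 'b' }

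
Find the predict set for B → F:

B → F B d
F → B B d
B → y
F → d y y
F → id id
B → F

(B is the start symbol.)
{ 'd', 'id', 'y' }

PREDICT(B → F) = (FIRST(RHS) \ {ε}) ∪ (FOLLOW(B) if ε ∈ FIRST(RHS), i.e. RHS ⇒* ε)
FIRST(F) = { 'd', 'id', 'y' }
FIRST(F) = { 'd', 'id', 'y' }
ε ∉ FIRST(F), so FOLLOW(B) is not added.
PREDICT(B → F) = { 'd', 'id', 'y' }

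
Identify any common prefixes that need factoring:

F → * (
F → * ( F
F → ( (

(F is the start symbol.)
Left-factoring is needed when two productions for the same non-terminal
share a common prefix on the right-hand side.

Productions for F:
  F → * (
  F → * ( F
  F → ( (

Found common prefix '* (' in productions for F

Answer: Yes, F has productions with common prefix '* ('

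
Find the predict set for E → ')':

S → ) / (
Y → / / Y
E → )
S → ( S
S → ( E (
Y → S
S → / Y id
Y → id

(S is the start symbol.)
{ ')' }

PREDICT(E → ')') = (FIRST(RHS) \ {ε}) ∪ (FOLLOW(E) if ε ∈ FIRST(RHS), i.e. RHS ⇒* ε)
FIRST(')') = { ')' }
ε ∉ FIRST(')'), so FOLLOW(E) is not added.
PREDICT(E → ')') = { ')' }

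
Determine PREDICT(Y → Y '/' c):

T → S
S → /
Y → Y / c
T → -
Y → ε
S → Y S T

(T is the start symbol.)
{ '/' }

PREDICT(Y → Y '/' c) = (FIRST(RHS) \ {ε}) ∪ (FOLLOW(Y) if ε ∈ FIRST(RHS), i.e. RHS ⇒* ε)
FIRST(Y) = { '/', ε }
FIRST(Y '/' c) = { '/' }
ε ∉ FIRST(Y '/' c), so FOLLOW(Y) is not added.
PREDICT(Y → Y '/' c) = { '/' }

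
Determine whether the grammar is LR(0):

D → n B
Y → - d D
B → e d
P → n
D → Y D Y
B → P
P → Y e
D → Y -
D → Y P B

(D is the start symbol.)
No. Shift-reduce conflict between [D → Y - .] and [Y → - . d D]

A grammar is LR(0) if no state in the canonical LR(0) collection has:
  - both a shift item (dot before a terminal) and a complete item (shift-reduce conflict), or
  - two or more complete items (reduce-reduce conflict; the accept item [D' → D .] counts as a complete item here).

Augment with D' → D and build the canonical LR(0) collection (I0 = CLOSURE({[D' → . D]}), then GOTO on every symbol after a dot until no new states appear). It has 21 states:
  I0: { [D → . Y -], [D → . Y D Y], [D → . Y P B], [D → . n B], [D' → . D], [Y → . - d D] }  — shift
  I1: { [Y → - . d D] }  — shift
  I2: { [D' → D .] }  — accept
  I3: { [D → . Y -], [D → . Y D Y], [D → . Y P B], [D → . n B], [D → Y . -], [D → Y . D Y], [D → Y . P B], [P → . Y e], [P → . n], [Y → . - d D] }  — shift
  I4: { [B → . P], [B → . e d], [D → n . B], [P → . Y e], [P → . n], [Y → . - d D] }  — shift
  I5: { [D → n B .] }  — reduce
  I6: { [B → P .] }  — reduce
  I7: { [P → Y . e] }  — shift
  I8: { [B → e . d] }  — shift
  I9: { [P → n .] }  — reduce
  I10: { [B → e d .] }  — reduce
  I11: { [P → Y e .] }  — reduce
  I12: { [D → Y - .], [Y → - . d D] }  — shift, reduce
  I13: { [D → Y D . Y], [Y → . - d D] }  — shift
  I14: { [B → . P], [B → . e d], [D → Y P . B], [P → . Y e], [P → . n], [Y → . - d D] }  — shift
  I15: { [D → . Y -], [D → . Y D Y], [D → . Y P B], [D → . n B], [D → Y . -], [D → Y . D Y], [D → Y . P B], [P → . Y e], [P → . n], [P → Y . e], [Y → . - d D] }  — shift
  I16: { [B → . P], [B → . e d], [D → n . B], [P → . Y e], [P → . n], [P → n .], [Y → . - d D] }  — shift, reduce
  I17: { [D → Y P B .] }  — reduce
  I18: { [D → Y D Y .] }  — reduce
  I19: { [D → . Y -], [D → . Y D Y], [D → . Y P B], [D → . n B], [Y → - d . D], [Y → . - d D] }  — shift
  I20: { [Y → - d D .] }  — reduce

Conflict in state I12:
  Shift-reduce conflict between [D → Y - .] and [Y → - . d D]
So the grammar is NOT LR(0).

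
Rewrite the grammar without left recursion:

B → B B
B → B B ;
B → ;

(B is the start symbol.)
B is directly left-recursive. The standard transformation for
  A → A α₁ | ... | A α_m | β₁ | ... | β_n
is
  A  → β₁ A' | ... | β_n A'
  A' → α₁ A' | ... | α_m A' | ε

B → ; becomes B → ; B'
B → B B becomes B' → B B'
B → B B ; becomes B' → B ; B'
Add B' → ε

Resulting grammar:
B → ; B'
B' → B B'
B' → B ; B'
B' → ε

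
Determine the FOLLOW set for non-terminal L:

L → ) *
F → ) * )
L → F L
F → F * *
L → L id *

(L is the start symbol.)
L is the start symbol, so $ ∈ FOLLOW(L).
In L → F L: L is at the end; this adds FOLLOW(L) to itself — nothing new
In L → L id *: L is followed by id '*', add FIRST(id '*') \ {ε} = { 'id' }

Taking the union: FOLLOW(L) = { $, 'id' }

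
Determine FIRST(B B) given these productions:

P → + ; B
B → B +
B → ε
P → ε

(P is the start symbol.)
FIRST sets of the non-terminals involved (from the grammar, by fixed-point iteration):
  FIRST(B) = { '+', ε }

To compute FIRST(B B), process the symbols left to right:
Symbol B is a non-terminal. Add FIRST(B) \ {ε} = { '+' }
B is nullable (ε ∈ FIRST(B)), continue to the next symbol.
Symbol B is a non-terminal. Add FIRST(B) \ {ε} = { '+' }
B is nullable (ε ∈ FIRST(B)), continue to the next symbol.
All symbols are nullable, so ε is in the result.
FIRST(B B) = { '+', ε }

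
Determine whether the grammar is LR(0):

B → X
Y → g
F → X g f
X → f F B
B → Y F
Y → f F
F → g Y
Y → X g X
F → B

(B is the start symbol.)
Augment with B' → B and build the canonical LR(0) collection (I0 = CLOSURE({[B' → . B]}), then GOTO on every symbol after a dot until no new states appear). It has 20 states:
  I0: { [B → . X], [B → . Y F], [B' → . B], [X → . f F B], [Y → . X g X], [Y → . f F], [Y → . g] }  — shift
  I1: { [B' → B .] }  — accept
  I2: { [B → X .], [Y → X . g X] }  — shift, reduce
  I3: { [B → . X], [B → . Y F], [B → Y . F], [F → . B], [F → . X g f], [F → . g Y], [X → . f F B], [Y → . X g X], [Y → . f F], [Y → . g] }  — shift
  I4: { [B → . X], [B → . Y F], [F → . B], [F → . X g f], [F → . g Y], [X → . f F B], [X → f . F B], [Y → . X g X], [Y → . f F], [Y → . g], [Y → f . F] }  — shift
  I5: { [Y → g .] }  — reduce
  I6: { [F → B .] }  — reduce
  I7: { [B → . X], [B → . Y F], [X → . f F B], [X → f F . B], [Y → . X g X], [Y → . f F], [Y → . g], [Y → f F .] }  — shift, reduce
  I8: { [B → X .], [F → X . g f], [Y → X . g X] }  — shift, reduce
  I9: { [F → g . Y], [X → . f F B], [Y → . X g X], [Y → . f F], [Y → . g], [Y → g .] }  — shift, reduce
  I10: { [Y → X . g X] }  — shift
  I11: { [F → g Y .] }  — reduce
  I12: { [X → . f F B], [Y → X g . X] }  — shift
  I13: { [Y → X g X .] }  — reduce
  I14: { [B → . X], [B → . Y F], [F → . B], [F → . X g f], [F → . g Y], [X → . f F B], [X → f . F B], [Y → . X g X], [Y → . f F], [Y → . g] }  — shift
  I15: { [B → . X], [B → . Y F], [X → . f F B], [X → f F . B], [Y → . X g X], [Y → . f F], [Y → . g] }  — shift
  I16: { [X → f F B .] }  — reduce
  I17: { [F → X g . f], [X → . f F B], [Y → X g . X] }  — shift
  I18: { [B → . X], [B → . Y F], [F → . B], [F → . X g f], [F → . g Y], [F → X g f .], [X → . f F B], [X → f . F B], [Y → . X g X], [Y → . f F], [Y → . g] }  — shift, reduce
  I19: { [B → Y F .] }  — reduce

Conflict in state I2:
  Shift-reduce conflict between [B → X .] and [Y → X . g X]
So the grammar is NOT LR(0).

Answer: No. Shift-reduce conflict between [B → X .] and [Y → X . g X]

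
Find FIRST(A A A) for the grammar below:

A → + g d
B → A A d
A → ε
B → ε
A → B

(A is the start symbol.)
{ '+', 'd', ε }

FIRST sets of the non-terminals involved (from the grammar, by fixed-point iteration):
  FIRST(A) = { '+', 'd', ε }

To compute FIRST(A A A), process the symbols left to right:
Symbol A is a non-terminal. Add FIRST(A) \ {ε} = { '+', 'd' }
A is nullable (ε ∈ FIRST(A)), continue to the next symbol.
Symbol A is a non-terminal. Add FIRST(A) \ {ε} = { '+', 'd' }
A is nullable (ε ∈ FIRST(A)), continue to the next symbol.
Symbol A is a non-terminal. Add FIRST(A) \ {ε} = { '+', 'd' }
A is nullable (ε ∈ FIRST(A)), continue to the next symbol.
All symbols are nullable, so ε is in the result.
FIRST(A A A) = { '+', 'd', ε }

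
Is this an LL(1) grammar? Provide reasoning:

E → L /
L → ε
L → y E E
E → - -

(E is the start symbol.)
A grammar is LL(1) if for each non-terminal N with multiple productions, the predict sets of those productions are pairwise disjoint, where PREDICT(N → α) = (FIRST(α) \ {ε}) ∪ (FOLLOW(N) if α ⇒* ε).

Relevant sets:
  FIRST(L) = { 'y', ε }
  FOLLOW(L) = { '/' }

For E:
  PREDICT(E → L '/') = { '/', 'y' }
  PREDICT(E → '-' '-') = { '-' }
For L:
  PREDICT(L → ε) = { '/' }
  PREDICT(L → y E E) = { 'y' }

All predict sets are disjoint. The grammar IS LL(1).

Answer: Yes, the grammar is LL(1).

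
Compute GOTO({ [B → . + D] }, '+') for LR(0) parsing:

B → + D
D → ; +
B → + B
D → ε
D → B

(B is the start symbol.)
GOTO(I, '+') = CLOSURE({ [A → αX.β] : [A → α.Xβ] ∈ I, X = '+' })

Items with dot before '+', with the dot advanced:
  [B → . + D] → [B → + . D]
Closure of the advanced items:
  [B → + . D] has the dot before D: add [D → . ; +], [D → .], [D → . B]
  [D → . B] has the dot before B: add [B → . + D], [B → . + B]

GOTO = { [B → + . D], [B → . + B], [B → . + D], [D → . ; +], [D → . B], [D → .] }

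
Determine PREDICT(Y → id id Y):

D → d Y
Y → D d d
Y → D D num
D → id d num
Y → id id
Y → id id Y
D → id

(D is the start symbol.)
{ 'id' }

PREDICT(Y → id id Y) = (FIRST(RHS) \ {ε}) ∪ (FOLLOW(Y) if ε ∈ FIRST(RHS), i.e. RHS ⇒* ε)
FIRST(id id Y) = { 'id' }
ε ∉ FIRST(id id Y), so FOLLOW(Y) is not added.
PREDICT(Y → id id Y) = { 'id' }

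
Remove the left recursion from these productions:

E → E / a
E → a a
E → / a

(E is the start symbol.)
E is directly left-recursive. The standard transformation for
  A → A α₁ | ... | A α_m | β₁ | ... | β_n
is
  A  → β₁ A' | ... | β_n A'
  A' → α₁ A' | ... | α_m A' | ε

E → a a becomes E → a a E'
E → / a becomes E → / a E'
E → E / a becomes E' → / a E'
Add E' → ε

Resulting grammar:
E → a a E'
E → / a E'
E' → / a E'
E' → ε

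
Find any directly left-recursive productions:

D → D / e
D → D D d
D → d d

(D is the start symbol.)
Yes, D is left-recursive

Direct left recursion occurs when N → N α for some non-terminal N (the right-hand side begins with the left-hand side itself).

D → D / e: LEFT RECURSIVE (starts with D)
D → D D d: LEFT RECURSIVE (starts with D)
D → d d: starts with d

The grammar has direct left recursion on: D.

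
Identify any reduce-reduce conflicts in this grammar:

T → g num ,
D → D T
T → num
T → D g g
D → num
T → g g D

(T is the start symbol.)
Yes — I4: [D → num .] vs [T → num .]

Augment with T' → T and build the canonical LR(0) collection (I0 = CLOSURE({[T' → . T]}), then GOTO on every symbol after a dot until no new states appear). It has 13 states:
  I0: { [D → . D T], [D → . num], [T → . D g g], [T → . g g D], [T → . g num ,], [T → . num], [T' → . T] }  — shift
  I1: { [D → . D T], [D → . num], [D → D . T], [T → . D g g], [T → . g g D], [T → . g num ,], [T → . num], [T → D . g g] }  — shift
  I2: { [T' → T .] }  — accept
  I3: { [T → g . g D], [T → g . num ,] }  — shift
  I4: { [D → num .], [T → num .] }  — 2 reduces
  I5: { [D → . D T], [D → . num], [T → g g . D] }  — shift
  I6: { [T → g num . ,] }  — shift
  I7: { [T → g num , .] }  — reduce
  I8: { [D → . D T], [D → . num], [D → D . T], [T → . D g g], [T → . g g D], [T → . g num ,], [T → . num], [T → g g D .] }  — shift, reduce
  I9: { [D → num .] }  — reduce
  I10: { [D → D T .] }  — reduce
  I11: { [T → D g . g], [T → g . g D], [T → g . num ,] }  — shift
  I12: { [D → . D T], [D → . num], [T → D g g .], [T → g g . D] }  — shift, reduce

I4 contains complete items [D → num .], [T → num .] — reduce-reduce conflict.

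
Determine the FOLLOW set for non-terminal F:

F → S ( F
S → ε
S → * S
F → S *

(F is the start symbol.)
{ $ }

To compute FOLLOW(F), find every occurrence of F on a right-hand side N → α F β: add FIRST(β) \ {ε}, and if β is empty or nullable also add FOLLOW(N). Iterate to a fixed point.

F is the start symbol, so $ ∈ FOLLOW(F).
In F → S ( F: F is at the end; this adds FOLLOW(F) to itself — nothing new

Taking the union: FOLLOW(F) = { $ }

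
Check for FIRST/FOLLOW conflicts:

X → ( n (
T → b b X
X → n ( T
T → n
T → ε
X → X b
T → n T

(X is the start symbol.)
Yes. T → b b X with FOLLOW(T) on { 'b' }

Nullable non-terminals: T.

T: nullable alternative(s) T → ε; FOLLOW(T) = { $, 'b' }
  T → b b X: FIRST \ {ε} = { 'b' } — overlaps FOLLOW(T) on { 'b' }: CONFLICT
  T → n: FIRST \ {ε} = { 'n' } — disjoint from FOLLOW(T)
  T → ε: FIRST \ {ε} = { } — this is the only nullable alternative, skip
  T → n T: FIRST \ {ε} = { 'n' } — disjoint from FOLLOW(T)

X has no nullable alternative, so no FIRST/FOLLOW check is needed there.

So the grammar has 1 FIRST/FOLLOW conflict (marked CONFLICT above).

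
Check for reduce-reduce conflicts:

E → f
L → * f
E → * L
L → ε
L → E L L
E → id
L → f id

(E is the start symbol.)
Yes — I12: [E → f .] vs [L → * f .]

A reduce-reduce conflict occurs when an LR(0) state has two complete items [A → α .] and [B → β .] — both call for a reduction, and with no lookahead the parser cannot choose between them.

Augment with E' → E and build the canonical LR(0) collection (I0 = CLOSURE({[E' → . E]}), then GOTO on every symbol after a dot until no new states appear). It has 13 states:
  I0: { [E → . * L], [E → . f], [E → . id], [E' → . E] }  — shift
  I1: { [E → * . L], [E → . * L], [E → . f], [E → . id], [L → . * f], [L → . E L L], [L → . f id], [L → .] }  — shift, reduce
  I2: { [E' → E .] }  — accept
  I3: { [E → f .] }  — reduce
  I4: { [E → id .] }  — reduce
  I5: { [E → * . L], [E → . * L], [E → . f], [E → . id], [L → * . f], [L → . * f], [L → . E L L], [L → . f id], [L → .] }  — shift, reduce
  I6: { [E → . * L], [E → . f], [E → . id], [L → . * f], [L → . E L L], [L → . f id], [L → .], [L → E . L L] }  — shift, reduce
  I7: { [E → * L .] }  — reduce
  I8: { [E → f .], [L → f . id] }  — shift, reduce
  I9: { [L → f id .] }  — reduce
  I10: { [E → . * L], [E → . f], [E → . id], [L → . * f], [L → . E L L], [L → . f id], [L → .], [L → E L . L] }  — shift, reduce
  I11: { [L → E L L .] }  — reduce
  I12: { [E → f .], [L → * f .], [L → f . id] }  — shift, 2 reduces

I12 contains complete items [E → f .], [L → * f .] — reduce-reduce conflict.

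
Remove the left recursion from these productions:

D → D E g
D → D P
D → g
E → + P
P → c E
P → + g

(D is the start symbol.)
D is directly left-recursive. The standard transformation for
  A → A α₁ | ... | A α_m | β₁ | ... | β_n
is
  A  → β₁ A' | ... | β_n A'
  A' → α₁ A' | ... | α_m A' | ε

D → g becomes D → g D'
D → D E g becomes D' → E g D'
D → D P becomes D' → P D'
Add D' → ε

Productions for other non-terminals are unchanged:
  E → + P
  P → c E
  P → + g

Resulting grammar:
D → g D'
D' → E g D'
D' → P D'
D' → ε
E → + P
P → c E
P → + g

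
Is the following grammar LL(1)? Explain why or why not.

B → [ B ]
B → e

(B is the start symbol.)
For B:
  PREDICT(B → '[' B ']') = { '[' }
  PREDICT(B → e) = { 'e' }

All predict sets are disjoint. The grammar IS LL(1).

Answer: Yes, the grammar is LL(1).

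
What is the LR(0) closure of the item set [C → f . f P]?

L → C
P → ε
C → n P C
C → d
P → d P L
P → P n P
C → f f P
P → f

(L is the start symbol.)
To compute CLOSURE, for each item [A → α.Bβ] where B is a non-terminal, add [B → .γ] for all productions B → γ; repeat for the newly added items until nothing changes.

Start with: [C → f . f P]
The dot precedes the terminal f, so nothing is added.

CLOSURE = { [C → f . f P] }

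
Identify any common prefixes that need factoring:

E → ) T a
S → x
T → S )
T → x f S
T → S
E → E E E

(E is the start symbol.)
Yes, T has productions with common prefix 'S'

Left-factoring is needed when two productions for the same non-terminal
share a common prefix on the right-hand side.

Productions for E:
  E → ) T a
  E → E E E
Productions for T:
  T → S )
  T → x f S
  T → S

Found common prefix 'S' in productions for T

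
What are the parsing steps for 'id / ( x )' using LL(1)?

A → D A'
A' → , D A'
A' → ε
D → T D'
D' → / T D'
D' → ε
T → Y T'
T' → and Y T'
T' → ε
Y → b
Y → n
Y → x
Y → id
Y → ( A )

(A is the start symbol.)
LL(1) parsing maintains a stack (initially the start symbol over $) and the input. At each step: if the stack top is a terminal, match it against the current input token; if it is a non-terminal N, replace it with the RHS of M[N, lookahead] (the unique production whose predict set contains the lookahead).

Stack is shown with the top on the left.

Stack                    Input         Action
---------------------------------------------
A $                      id / ( x ) $  output A → D A'
D A' $                   id / ( x ) $  output D → T D'
T D' A' $                id / ( x ) $  output T → Y T'
Y T' D' A' $             id / ( x ) $  output Y → id
id T' D' A' $            id / ( x ) $  match 'id'
T' D' A' $               / ( x ) $     output T' → ε
D' A' $                  / ( x ) $     output D' → / T D'
/ T D' A' $              / ( x ) $     match '/'
T D' A' $                ( x ) $       output T → Y T'
Y T' D' A' $             ( x ) $       output Y → ( A )
( A ) T' D' A' $         ( x ) $       match '('
A ) T' D' A' $           x ) $         output A → D A'
D A' ) T' D' A' $        x ) $         output D → T D'
T D' A' ) T' D' A' $     x ) $         output T → Y T'
Y T' D' A' ) T' D' A' $  x ) $         output Y → x
x T' D' A' ) T' D' A' $  x ) $         match 'x'
T' D' A' ) T' D' A' $    ) $           output T' → ε
D' A' ) T' D' A' $       ) $           output D' → ε
A' ) T' D' A' $          ) $           output A' → ε
) T' D' A' $             ) $           match ')'
T' D' A' $               $             output T' → ε
D' A' $                  $             output D' → ε
A' $                     $             output A' → ε
$                        $             accept

The string is accepted.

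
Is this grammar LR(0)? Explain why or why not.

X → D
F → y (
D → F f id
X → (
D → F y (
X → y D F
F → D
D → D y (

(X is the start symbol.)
No. Shift-reduce conflict between [F → D .] and [D → D . y (]

Augment with X' → X and build the canonical LR(0) collection (I0 = CLOSURE({[X' → . X]}), then GOTO on every symbol after a dot until no new states appear). It has 19 states:
  I0: { [D → . D y (], [D → . F f id], [D → . F y (], [F → . D], [F → . y (], [X → . (], [X → . D], [X → . y D F], [X' → . X] }  — shift
  I1: { [X → ( .] }  — reduce
  I2: { [D → D . y (], [F → D .], [X → D .] }  — shift, 2 reduces
  I3: { [D → F . f id], [D → F . y (] }  — shift
  I4: { [X' → X .] }  — accept
  I5: { [D → . D y (], [D → . F f id], [D → . F y (], [F → . D], [F → . y (], [F → y . (], [X → y . D F] }  — shift
  I6: { [F → y ( .] }  — reduce
  I7: { [D → . D y (], [D → . F f id], [D → . F y (], [D → D . y (], [F → . D], [F → . y (], [F → D .], [X → y D . F] }  — shift, reduce
  I8: { [F → y . (] }  — shift
  I9: { [D → D . y (], [F → D .] }  — shift, reduce
  I10: { [D → F . f id], [D → F . y (], [X → y D F .] }  — shift, reduce
  I11: { [D → D y . (], [F → y . (] }  — shift
  I12: { [D → D y ( .], [F → y ( .] }  — 2 reduces
  I13: { [D → F f . id] }  — shift
  I14: { [D → F y . (] }  — shift
  I15: { [D → F y ( .] }  — reduce
  I16: { [D → F f id .] }  — reduce
  I17: { [D → D y . (] }  — shift
  I18: { [D → D y ( .] }  — reduce

Conflict in state I2:
  Shift-reduce conflict between [F → D .] and [D → D . y (]
So the grammar is NOT LR(0).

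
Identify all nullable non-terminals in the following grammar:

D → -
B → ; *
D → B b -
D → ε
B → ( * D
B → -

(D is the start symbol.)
ε-productions: D → ε
So D is immediately nullable.
No further non-terminal can be added: every production for the remaining non-terminals contains a terminal or a non-nullable non-terminal.
Nullable = { 'D' }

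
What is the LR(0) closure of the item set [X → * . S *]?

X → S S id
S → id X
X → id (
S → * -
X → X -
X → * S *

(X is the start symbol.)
{ [S → . * -], [S → . id X], [X → * . S *] }

Start with: [X → * . S *]
  [X → * . S *] has the dot before S: add [S → . id X], [S → . * -]
No further items can be added.

CLOSURE = { [S → . * -], [S → . id X], [X → * . S *] }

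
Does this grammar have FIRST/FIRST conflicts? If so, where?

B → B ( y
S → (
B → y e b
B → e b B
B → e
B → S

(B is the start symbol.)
Yes. B → B '(' y / B → y e b on { 'y' }; B → B '(' y / B → e b B on { 'e' }; B → B '(' y / B → e on { 'e' }; B → B '(' y / B → S on { '(' }; B → e b B / B → e on { 'e' }

A FIRST/FIRST conflict occurs when two productions N → α and N → β for the same non-terminal have FIRST(α) ∩ FIRST(β) ≠ ∅ (with ε ∈ FIRST of a nullable right-hand side, so two nullable alternatives also conflict).

FIRST sets of the non-terminals at (or reachable through a nullable prefix from) the front of some alternative:
  FIRST(B) = { '(', 'e', 'y' }
  FIRST(S) = { '(' }

Productions for B:
  B → B ( y: FIRST = { '(', 'e', 'y' }
  B → y e b: FIRST = { 'y' }
  B → e b B: FIRST = { 'e' }
  B → e: FIRST = { 'e' }
  B → S: FIRST = { '(' }
S has only one production, so no FIRST/FIRST conflict is possible there.

Conflict for B: B → B ( y and B → y e b
  Overlap: { 'y' }
Conflict for B: B → B ( y and B → e b B
  Overlap: { 'e' }
Conflict for B: B → B ( y and B → e
  Overlap: { 'e' }
Conflict for B: B → B ( y and B → S
  Overlap: { '(' }
Conflict for B: B → e b B and B → e
  Overlap: { 'e' }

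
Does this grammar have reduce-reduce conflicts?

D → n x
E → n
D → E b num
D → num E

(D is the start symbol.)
Augment with D' → D and build the canonical LR(0) collection (I0 = CLOSURE({[D' → . D]}), then GOTO on every symbol after a dot until no new states appear). It has 10 states:
  I0: { [D → . E b num], [D → . n x], [D → . num E], [D' → . D], [E → . n] }  — shift
  I1: { [D' → D .] }  — accept
  I2: { [D → E . b num] }  — shift
  I3: { [D → n . x], [E → n .] }  — shift, reduce
  I4: { [D → num . E], [E → . n] }  — shift
  I5: { [D → num E .] }  — reduce
  I6: { [E → n .] }  — reduce
  I7: { [D → n x .] }  — reduce
  I8: { [D → E b . num] }  — shift
  I9: { [D → E b num .] }  — reduce

No state contains more than one complete item.

Answer: No reduce-reduce conflicts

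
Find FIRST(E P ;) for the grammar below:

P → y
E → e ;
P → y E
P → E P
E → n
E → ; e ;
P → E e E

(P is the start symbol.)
{ ';', 'e', 'n' }

FIRST sets of the non-terminals involved (from the grammar, by fixed-point iteration):
  FIRST(E) = { ';', 'e', 'n' }

To compute FIRST(E P ;), process the symbols left to right:
Symbol E is a non-terminal. Add FIRST(E) \ {ε} = { ';', 'e', 'n' }
E is not nullable (ε ∉ FIRST(E)), so stop here.
FIRST(E P ;) = { ';', 'e', 'n' }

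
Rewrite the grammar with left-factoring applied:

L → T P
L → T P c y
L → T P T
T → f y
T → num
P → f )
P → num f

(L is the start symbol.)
L → T P L'
L' → ε
L' → c y
L' → T
T → f y
T → num
P → f )
P → num f

Left-factoring transforms A → αβ₁ | αβ₂ into A → αA' and A' → β₁ | β₂
(α is the longest common prefix among the alternatives). Repeat until
no nonterminal has two alternatives with a common prefix.

Round 1: L has alternatives sharing prefix 'T P'. Introduce L': L → T P L'
  Add: L' → ε
  Add: L' → c y
  Add: L' → T

No remaining common prefixes — done.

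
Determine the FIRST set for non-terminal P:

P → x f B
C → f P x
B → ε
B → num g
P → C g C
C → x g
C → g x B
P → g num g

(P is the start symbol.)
{ 'f', 'g', 'x' }

To compute FIRST(P), examine every production with P on the left-hand side, reading each right-hand side left to right until a non-nullable symbol is reached.

FIRST sets of the other non-terminals involved (by the same procedure, iterated to a fixed point):
  FIRST(C) = { 'f', 'g', 'x' }

From P → x f B:
  - x is a terminal: add 'x' and stop
From P → C g C:
  - C is a non-terminal: add FIRST(C) \ {ε} = { 'f', 'g', 'x' }
    C is not nullable, so stop
From P → g num g:
  - g is a terminal: add 'g' and stop

Collecting: FIRST(P) = { 'f', 'g', 'x' }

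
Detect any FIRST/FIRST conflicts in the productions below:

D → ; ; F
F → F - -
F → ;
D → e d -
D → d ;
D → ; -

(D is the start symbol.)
Yes. D → ';' ';' F / D → ';' '-' on { ';' }; F → F '-' '-' / F → ';' on { ';' }

A FIRST/FIRST conflict occurs when two productions N → α and N → β for the same non-terminal have FIRST(α) ∩ FIRST(β) ≠ ∅ (with ε ∈ FIRST of a nullable right-hand side, so two nullable alternatives also conflict).

FIRST sets of the non-terminals at (or reachable through a nullable prefix from) the front of some alternative:
  FIRST(F) = { ';' }

Productions for D:
  D → ; ; F: FIRST = { ';' }
  D → e d -: FIRST = { 'e' }
  D → d ;: FIRST = { 'd' }
  D → ; -: FIRST = { ';' }
Productions for F:
  F → F - -: FIRST = { ';' }
  F → ;: FIRST = { ';' }

Conflict for D: D → ; ; F and D → ; -
  Overlap: { ';' }
Conflict for F: F → F - - and F → ;
  Overlap: { ';' }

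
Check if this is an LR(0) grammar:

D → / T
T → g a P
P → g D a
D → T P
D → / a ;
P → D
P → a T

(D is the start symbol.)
Yes, the grammar is LR(0)

Augment with D' → D and build the canonical LR(0) collection (I0 = CLOSURE({[D' → . D]}), then GOTO on every symbol after a dot until no new states appear). It has 17 states:
  I0: { [D → . / T], [D → . / a ;], [D → . T P], [D' → . D], [T → . g a P] }  — shift
  I1: { [D → / . T], [D → / . a ;], [T → . g a P] }  — shift
  I2: { [D' → D .] }  — accept
  I3: { [D → . / T], [D → . / a ;], [D → . T P], [D → T . P], [P → . D], [P → . a T], [P → . g D a], [T → . g a P] }  — shift
  I4: { [T → g . a P] }  — shift
  I5: { [D → . / T], [D → . / a ;], [D → . T P], [P → . D], [P → . a T], [P → . g D a], [T → . g a P], [T → g a . P] }  — shift
  I6: { [P → D .] }  — reduce
  I7: { [T → g a P .] }  — reduce
  I8: { [P → a . T], [T → . g a P] }  — shift
  I9: { [D → . / T], [D → . / a ;], [D → . T P], [P → g . D a], [T → . g a P], [T → g . a P] }  — shift
  I10: { [P → g D . a] }  — shift
  I11: { [P → g D a .] }  — reduce
  I12: { [P → a T .] }  — reduce
  I13: { [D → T P .] }  — reduce
  I14: { [D → / T .] }  — reduce
  I15: { [D → / a . ;] }  — shift
  I16: { [D → / a ; .] }  — reduce

Every state is either a pure shift/goto state or contains exactly one complete item and nothing to shift — no conflicts. The grammar is LR(0).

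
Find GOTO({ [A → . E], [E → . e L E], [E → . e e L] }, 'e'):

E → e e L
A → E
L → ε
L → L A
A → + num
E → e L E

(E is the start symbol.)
{ [E → e . L E], [E → e . e L], [L → . L A], [L → .] }

GOTO(I, 'e') = CLOSURE({ [A → αX.β] : [A → α.Xβ] ∈ I, X = 'e' })

Items with dot before 'e', with the dot advanced:
  [E → . e L E] → [E → e . L E]
  [E → . e e L] → [E → e . e L]
Closure of the advanced items:
  [E → e . L E] has the dot before L: add [L → .], [L → . L A]

GOTO = { [E → e . L E], [E → e . e L], [L → . L A], [L → .] }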